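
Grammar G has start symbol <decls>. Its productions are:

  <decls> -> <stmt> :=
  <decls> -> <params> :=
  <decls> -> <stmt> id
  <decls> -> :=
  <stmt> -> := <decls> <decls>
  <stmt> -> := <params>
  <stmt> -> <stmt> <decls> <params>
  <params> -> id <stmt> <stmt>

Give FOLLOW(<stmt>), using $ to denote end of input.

In <decls> -> <stmt> :=: add FIRST(:=) = { := }.
In <decls> -> <stmt> id: add FIRST(id) = { id }.
In <stmt> -> <stmt> <decls> <params>: add FIRST(<decls> <params>) = { :=, id }.
In <params> -> id <stmt> <stmt>: add FIRST(<stmt>) = { := }.
In <params> -> id <stmt> <stmt>: <stmt> is at the end, add FOLLOW(<params>) = { :=, id }.
Union: FOLLOW(<stmt>) = { :=, id }.

{ :=, id }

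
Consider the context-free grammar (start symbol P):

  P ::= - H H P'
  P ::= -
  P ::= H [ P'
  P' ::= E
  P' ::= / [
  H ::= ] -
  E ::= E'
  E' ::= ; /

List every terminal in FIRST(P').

From P' ::= E: add FIRST(E) = { ; }.
P' ::= / [ contributes {/}.
Union: FIRST(P') = { /, ; }.

{ /, ; }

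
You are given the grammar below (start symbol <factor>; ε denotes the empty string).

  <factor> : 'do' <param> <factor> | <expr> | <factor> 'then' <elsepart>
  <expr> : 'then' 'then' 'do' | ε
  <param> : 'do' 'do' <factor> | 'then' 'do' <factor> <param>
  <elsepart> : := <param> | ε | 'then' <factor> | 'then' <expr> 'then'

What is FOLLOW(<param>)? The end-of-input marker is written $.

{ $, 'do', 'then' }

In <factor> : 'do' <param> <factor>: add FIRST(<factor>)\{ε} = { 'do', 'then' }.
  Since <factor> is nullable, also add FOLLOW(<factor>) = { $, 'do', 'then' }.
In <param> : 'then' 'do' <factor> <param>: <param> is at the end, add FOLLOW(<param>) = { $, 'do', 'then' }.
In <elsepart> : := <param>: <param> is at the end, add FOLLOW(<elsepart>) = { $, 'do', 'then' }.
Union: FOLLOW(<param>) = { $, 'do', 'then' }.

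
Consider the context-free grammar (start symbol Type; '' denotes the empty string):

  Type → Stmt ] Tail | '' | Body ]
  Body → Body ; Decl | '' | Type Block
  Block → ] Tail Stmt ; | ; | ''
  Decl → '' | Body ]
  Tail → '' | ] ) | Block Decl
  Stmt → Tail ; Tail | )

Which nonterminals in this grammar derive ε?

Directly nullable (have an ''-production): Type, Body, Block, Decl, Tail.
No other nonterminal has a production whose RHS symbols are all nullable.

{ Block, Body, Decl, Tail, Type }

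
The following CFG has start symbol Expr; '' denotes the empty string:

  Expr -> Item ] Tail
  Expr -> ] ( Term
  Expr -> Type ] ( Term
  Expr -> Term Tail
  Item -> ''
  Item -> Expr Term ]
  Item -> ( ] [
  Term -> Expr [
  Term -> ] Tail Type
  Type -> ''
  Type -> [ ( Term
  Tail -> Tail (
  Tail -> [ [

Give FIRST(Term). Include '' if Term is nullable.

From Term -> Expr [: add FIRST(Expr) = { (, [, ] }.
Term -> ] Tail Type contributes {]}.
Union: FIRST(Term) = { (, [, ] }.

{ (, [, ] }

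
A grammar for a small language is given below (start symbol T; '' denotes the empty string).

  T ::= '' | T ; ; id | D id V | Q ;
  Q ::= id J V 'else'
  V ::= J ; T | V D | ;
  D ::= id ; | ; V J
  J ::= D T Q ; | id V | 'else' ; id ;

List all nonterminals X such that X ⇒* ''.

{ T }

Directly nullable (have an ''-production): T.
No other nonterminal has a production whose RHS symbols are all nullable.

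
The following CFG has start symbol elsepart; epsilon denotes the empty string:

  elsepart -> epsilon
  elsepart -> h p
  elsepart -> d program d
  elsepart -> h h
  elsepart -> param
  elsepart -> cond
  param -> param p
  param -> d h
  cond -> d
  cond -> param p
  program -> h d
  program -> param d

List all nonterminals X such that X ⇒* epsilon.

Directly nullable (have an epsilon-production): elsepart.
No other nonterminal has a production whose RHS symbols are all nullable.

{ elsepart }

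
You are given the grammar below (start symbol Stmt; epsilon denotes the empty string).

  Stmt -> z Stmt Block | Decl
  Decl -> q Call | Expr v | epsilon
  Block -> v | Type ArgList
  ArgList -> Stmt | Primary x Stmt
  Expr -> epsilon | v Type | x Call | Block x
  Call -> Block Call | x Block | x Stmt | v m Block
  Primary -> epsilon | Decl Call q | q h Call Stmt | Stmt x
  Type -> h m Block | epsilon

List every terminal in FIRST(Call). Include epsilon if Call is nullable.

{ h, q, v, x, z }

From Call -> Block Call: Block nullable, take FIRST(Block) ∪ FIRST(Call) = { h, q, v, x, z }.
Call -> x Block contributes {x}.
Call -> x Stmt contributes {x}.
Call -> v m Block contributes {v}.
Union: FIRST(Call) = { h, q, v, x, z }.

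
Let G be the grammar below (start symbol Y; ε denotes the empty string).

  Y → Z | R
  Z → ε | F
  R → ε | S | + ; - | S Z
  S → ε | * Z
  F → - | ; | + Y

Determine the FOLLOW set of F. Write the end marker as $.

In Z → F: F is at the end, add FOLLOW(Z) = { $, +, -, ; }.
Union: FOLLOW(F) = { $, +, -, ; }.

{ $, +, -, ; }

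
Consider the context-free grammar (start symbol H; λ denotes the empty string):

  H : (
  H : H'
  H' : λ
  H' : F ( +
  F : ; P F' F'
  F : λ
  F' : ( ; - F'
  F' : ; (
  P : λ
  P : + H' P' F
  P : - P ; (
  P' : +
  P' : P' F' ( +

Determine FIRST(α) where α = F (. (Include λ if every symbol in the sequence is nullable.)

{ (, ; }

Add FIRST(F)\{λ} = { ; }; F is nullable, continue.
( is a terminal; add {(} and stop.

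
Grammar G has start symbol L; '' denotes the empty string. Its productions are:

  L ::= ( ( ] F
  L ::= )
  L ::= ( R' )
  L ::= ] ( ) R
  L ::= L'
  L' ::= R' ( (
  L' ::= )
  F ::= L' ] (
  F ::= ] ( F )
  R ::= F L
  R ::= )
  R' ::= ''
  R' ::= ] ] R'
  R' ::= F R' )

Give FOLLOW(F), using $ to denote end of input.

{ $, (, ), ] }

In L ::= ( ( ] F: F is at the end, add FOLLOW(L) = { $ }.
In F ::= ] ( F ): add FIRST()) = { ) }.
In R ::= F L: add FIRST(L) = { (, ), ] }.
In R' ::= F R' ): add FIRST(R' )) = { (, ), ] }.
Union: FOLLOW(F) = { $, (, ), ] }.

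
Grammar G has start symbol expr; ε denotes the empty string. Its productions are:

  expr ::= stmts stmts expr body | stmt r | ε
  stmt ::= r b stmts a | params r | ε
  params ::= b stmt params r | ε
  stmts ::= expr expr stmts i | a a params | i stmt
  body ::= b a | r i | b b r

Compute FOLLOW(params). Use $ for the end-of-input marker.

In stmt ::= params r: add FIRST(r) = { r }.
In params ::= b stmt params r: add FIRST(r) = { r }.
In stmts ::= a a params: params is at the end, add FOLLOW(stmts) = { a, b, i, r }.
Union: FOLLOW(params) = { a, b, i, r }.

{ a, b, i, r }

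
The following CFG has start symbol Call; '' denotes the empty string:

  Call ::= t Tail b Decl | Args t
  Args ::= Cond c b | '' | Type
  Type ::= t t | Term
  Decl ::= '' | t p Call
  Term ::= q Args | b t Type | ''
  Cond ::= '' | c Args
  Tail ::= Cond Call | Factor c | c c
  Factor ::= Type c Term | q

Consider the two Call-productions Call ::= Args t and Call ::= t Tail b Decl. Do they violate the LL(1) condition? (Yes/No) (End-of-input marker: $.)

Yes

FIRST(Args t) = { b, c, q, t } and FIRST(t Tail b Decl) = { t }.
Both contain t, so the two alternatives are not disjoint — LL(1) conflict.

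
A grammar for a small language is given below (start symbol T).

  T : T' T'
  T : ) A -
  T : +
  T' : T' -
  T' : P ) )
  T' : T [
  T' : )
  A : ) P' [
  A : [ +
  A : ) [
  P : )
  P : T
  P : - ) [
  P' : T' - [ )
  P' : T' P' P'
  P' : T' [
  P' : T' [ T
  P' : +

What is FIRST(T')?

{ ), +, - }

From T' : T' -: add FIRST(T') = { ), +, - }.
From T' : P ) ): add FIRST(P) = { ), +, - }.
From T' : T [: add FIRST(T) = { ), +, - }.
T' : ) contributes {)}.
Union: FIRST(T') = { ), +, - }.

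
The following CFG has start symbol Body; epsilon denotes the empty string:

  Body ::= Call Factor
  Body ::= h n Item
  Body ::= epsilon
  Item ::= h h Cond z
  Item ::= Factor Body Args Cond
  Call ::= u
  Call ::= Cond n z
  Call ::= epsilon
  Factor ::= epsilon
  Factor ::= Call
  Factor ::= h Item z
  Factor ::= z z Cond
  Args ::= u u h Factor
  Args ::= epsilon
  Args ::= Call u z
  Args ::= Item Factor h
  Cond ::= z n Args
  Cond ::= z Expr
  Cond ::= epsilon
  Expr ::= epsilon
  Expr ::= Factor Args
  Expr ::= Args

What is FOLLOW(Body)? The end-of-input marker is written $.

Body is the start symbol, so $ ∈ FOLLOW(Body).
In Item ::= Factor Body Args Cond: add FIRST(Args Cond)\{epsilon} = { h, n, u, z }.
  Since Args Cond is nullable, also add FOLLOW(Item) = { $, h, n, u, z }.
Union: FOLLOW(Body) = { $, h, n, u, z }.

{ $, h, n, u, z }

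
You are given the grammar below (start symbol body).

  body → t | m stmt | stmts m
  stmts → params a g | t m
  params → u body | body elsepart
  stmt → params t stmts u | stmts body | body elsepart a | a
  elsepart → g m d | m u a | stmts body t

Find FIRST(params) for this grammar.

params → u body contributes {u}.
From params → body elsepart: add FIRST(body) = { m, t, u }.
Union: FIRST(params) = { m, t, u }.

{ m, t, u }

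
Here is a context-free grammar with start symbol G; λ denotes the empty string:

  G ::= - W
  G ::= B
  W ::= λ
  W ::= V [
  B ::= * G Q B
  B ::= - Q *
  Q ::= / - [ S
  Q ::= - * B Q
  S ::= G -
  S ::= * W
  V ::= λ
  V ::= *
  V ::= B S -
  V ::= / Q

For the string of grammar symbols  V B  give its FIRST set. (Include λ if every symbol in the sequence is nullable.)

Add FIRST(V)\{λ} = { *, -, / }; V is nullable, continue.
Add FIRST(B) = { *, - }; B is not nullable, stop.

{ *, -, / }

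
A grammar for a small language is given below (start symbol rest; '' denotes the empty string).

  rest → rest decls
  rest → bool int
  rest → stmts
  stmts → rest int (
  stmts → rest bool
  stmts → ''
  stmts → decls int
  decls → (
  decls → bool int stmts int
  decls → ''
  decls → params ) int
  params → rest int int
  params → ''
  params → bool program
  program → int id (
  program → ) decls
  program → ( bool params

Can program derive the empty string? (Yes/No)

Nullable nonterminals: decls, params, rest, stmts.
No production of program has an RHS whose symbols are all nullable, so program is not nullable.

No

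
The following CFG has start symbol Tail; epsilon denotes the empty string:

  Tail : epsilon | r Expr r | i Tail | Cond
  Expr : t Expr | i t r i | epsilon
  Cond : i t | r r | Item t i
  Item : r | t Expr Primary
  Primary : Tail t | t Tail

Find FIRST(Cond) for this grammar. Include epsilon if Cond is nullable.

{ i, r, t }

Cond : i t contributes {i}.
Cond : r r contributes {r}.
From Cond : Item t i: add FIRST(Item) = { r, t }.
Union: FIRST(Cond) = { i, r, t }.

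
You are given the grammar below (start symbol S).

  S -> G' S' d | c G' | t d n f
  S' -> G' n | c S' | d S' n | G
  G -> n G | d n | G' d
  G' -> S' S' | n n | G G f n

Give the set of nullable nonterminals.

No nonterminal has an empty production or an RHS whose symbols are all nullable.

{ } (none)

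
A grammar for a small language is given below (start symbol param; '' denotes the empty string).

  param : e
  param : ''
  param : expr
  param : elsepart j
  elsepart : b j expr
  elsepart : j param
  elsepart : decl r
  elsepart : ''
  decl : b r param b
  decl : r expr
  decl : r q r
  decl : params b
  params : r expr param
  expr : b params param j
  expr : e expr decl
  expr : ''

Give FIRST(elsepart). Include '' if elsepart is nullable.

elsepart : b j expr contributes {b}.
elsepart : j param contributes {j}.
From elsepart : decl r: add FIRST(decl) = { b, r }.
elsepart : '' contributes ''.
Union: FIRST(elsepart) = { b, j, r, '' }.

{ b, j, r, '' }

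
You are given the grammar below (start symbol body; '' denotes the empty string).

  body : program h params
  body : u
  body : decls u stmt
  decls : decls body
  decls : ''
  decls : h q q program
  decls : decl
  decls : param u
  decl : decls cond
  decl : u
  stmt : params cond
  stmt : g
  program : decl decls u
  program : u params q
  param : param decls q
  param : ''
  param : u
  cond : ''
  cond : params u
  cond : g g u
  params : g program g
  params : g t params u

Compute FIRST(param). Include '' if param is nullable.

{ g, h, q, u, '' }

From param : param decls q: param, decls nullable, take FIRST(param) ∪ FIRST(decls) ∪ {q} = { g, h, q, u }.
param : '' contributes ''.
param : u contributes {u}.
Union: FIRST(param) = { g, h, q, u, '' }.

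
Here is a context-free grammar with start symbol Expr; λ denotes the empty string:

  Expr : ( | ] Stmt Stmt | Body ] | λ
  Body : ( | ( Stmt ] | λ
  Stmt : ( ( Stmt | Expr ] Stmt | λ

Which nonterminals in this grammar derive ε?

Directly nullable (have an λ-production): Expr, Body, Stmt.

{ Body, Expr, Stmt }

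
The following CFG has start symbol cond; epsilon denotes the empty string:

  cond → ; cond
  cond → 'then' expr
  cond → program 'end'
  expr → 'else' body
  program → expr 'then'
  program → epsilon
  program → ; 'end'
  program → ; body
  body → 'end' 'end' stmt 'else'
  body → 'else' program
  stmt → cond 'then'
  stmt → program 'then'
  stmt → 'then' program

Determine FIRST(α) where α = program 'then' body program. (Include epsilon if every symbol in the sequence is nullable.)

{ 'else', 'then', ; }

Add FIRST(program)\{epsilon} = { 'else', ; }; program is nullable, continue.
'then' is a terminal; add {'then'} and stop.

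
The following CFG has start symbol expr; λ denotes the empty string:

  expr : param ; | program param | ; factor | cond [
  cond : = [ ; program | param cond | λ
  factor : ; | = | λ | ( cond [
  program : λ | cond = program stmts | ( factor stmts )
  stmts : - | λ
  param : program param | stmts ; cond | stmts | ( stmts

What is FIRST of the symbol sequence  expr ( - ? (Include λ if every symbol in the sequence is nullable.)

Add FIRST(expr)\{λ} = { (, -, ;, =, [ }; expr is nullable, continue.
( is a terminal; add {(} and stop.

{ (, -, ;, =, [ }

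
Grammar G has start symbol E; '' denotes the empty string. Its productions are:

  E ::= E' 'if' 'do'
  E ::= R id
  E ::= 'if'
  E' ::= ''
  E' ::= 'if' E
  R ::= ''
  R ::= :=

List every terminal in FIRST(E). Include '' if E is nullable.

From E ::= E' 'if' 'do': E' nullable, take FIRST(E') ∪ {'if'} = { 'if' }.
From E ::= R id: R nullable, take FIRST(R) ∪ {id} = { :=, id }.
E ::= 'if' contributes {'if'}.
Union: FIRST(E) = { 'if', :=, id }.

{ 'if', :=, id }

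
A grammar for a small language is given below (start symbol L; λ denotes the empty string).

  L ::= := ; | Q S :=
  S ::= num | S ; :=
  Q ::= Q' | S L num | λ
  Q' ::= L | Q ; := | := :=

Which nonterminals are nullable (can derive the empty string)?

Directly nullable (have an λ-production): Q.
No other nonterminal has a production whose RHS symbols are all nullable.

{ Q }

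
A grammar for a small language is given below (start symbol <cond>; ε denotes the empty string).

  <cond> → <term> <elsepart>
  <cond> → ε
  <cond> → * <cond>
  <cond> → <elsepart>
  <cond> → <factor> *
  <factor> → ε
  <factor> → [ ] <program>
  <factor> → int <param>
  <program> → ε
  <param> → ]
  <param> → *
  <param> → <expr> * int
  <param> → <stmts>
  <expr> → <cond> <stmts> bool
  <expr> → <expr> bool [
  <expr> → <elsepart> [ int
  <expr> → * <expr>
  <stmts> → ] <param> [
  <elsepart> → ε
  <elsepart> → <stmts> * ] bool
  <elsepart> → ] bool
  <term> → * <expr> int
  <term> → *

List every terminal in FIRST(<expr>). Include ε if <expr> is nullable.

From <expr> → <cond> <stmts> bool: <cond> nullable, take FIRST(<cond>) ∪ FIRST(<stmts>) = { *, [, ], int }.
From <expr> → <expr> bool [: add FIRST(<expr>) = { *, [, ], int }.
From <expr> → <elsepart> [ int: <elsepart> nullable, take FIRST(<elsepart>) ∪ {[} = { [, ] }.
<expr> → * <expr> contributes {*}.
Union: FIRST(<expr>) = { *, [, ], int }.

{ *, [, ], int }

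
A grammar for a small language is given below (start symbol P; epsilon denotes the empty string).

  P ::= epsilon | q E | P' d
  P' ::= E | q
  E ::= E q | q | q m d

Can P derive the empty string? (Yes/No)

P has an epsilon-production, so P ⇒ epsilon.

Yes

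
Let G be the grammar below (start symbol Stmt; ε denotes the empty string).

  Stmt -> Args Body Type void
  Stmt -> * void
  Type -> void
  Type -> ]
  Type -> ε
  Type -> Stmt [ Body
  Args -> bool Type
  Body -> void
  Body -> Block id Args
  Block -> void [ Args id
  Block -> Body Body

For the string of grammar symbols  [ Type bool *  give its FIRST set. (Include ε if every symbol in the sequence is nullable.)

{ [ }

[ is a terminal; add {[} and stop.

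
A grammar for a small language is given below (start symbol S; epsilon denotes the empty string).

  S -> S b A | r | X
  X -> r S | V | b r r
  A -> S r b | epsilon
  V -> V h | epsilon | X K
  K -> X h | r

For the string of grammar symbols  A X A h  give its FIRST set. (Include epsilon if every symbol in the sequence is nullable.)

{ b, h, r }

Add FIRST(A)\{epsilon} = { b, h, r }; A is nullable, continue.
Add FIRST(X)\{epsilon} = { b, h, r }; X is nullable, continue.
Add FIRST(A)\{epsilon} = { b, h, r }; A is nullable, continue.
h is a terminal; add {h} and stop.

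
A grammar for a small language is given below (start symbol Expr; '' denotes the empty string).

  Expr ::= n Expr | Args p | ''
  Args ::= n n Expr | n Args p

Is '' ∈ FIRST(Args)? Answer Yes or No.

Nullable nonterminals: Expr.
No production of Args has an RHS whose symbols are all nullable, so Args is not nullable.

No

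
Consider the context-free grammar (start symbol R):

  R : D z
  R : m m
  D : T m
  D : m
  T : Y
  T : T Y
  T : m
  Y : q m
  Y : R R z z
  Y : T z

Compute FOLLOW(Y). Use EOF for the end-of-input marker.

In T : Y: Y is at the end, add FOLLOW(T) = { m, q, z }.
In T : T Y: Y is at the end, add FOLLOW(T) = { m, q, z }.
Union: FOLLOW(Y) = { m, q, z }.

{ m, q, z }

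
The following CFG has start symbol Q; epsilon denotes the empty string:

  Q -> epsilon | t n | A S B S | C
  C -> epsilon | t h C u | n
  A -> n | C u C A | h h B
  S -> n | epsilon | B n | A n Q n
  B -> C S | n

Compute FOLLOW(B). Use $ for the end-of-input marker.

{ $, h, n, t, u }

In Q -> A S B S: add FIRST(S)\{epsilon} = { h, n, t, u }.
  Since S is nullable, also add FOLLOW(Q) = { $, n }.
In A -> h h B: B is at the end, add FOLLOW(A) = { $, h, n, t, u }.
In S -> B n: add FIRST(n) = { n }.
Union: FOLLOW(B) = { $, h, n, t, u }.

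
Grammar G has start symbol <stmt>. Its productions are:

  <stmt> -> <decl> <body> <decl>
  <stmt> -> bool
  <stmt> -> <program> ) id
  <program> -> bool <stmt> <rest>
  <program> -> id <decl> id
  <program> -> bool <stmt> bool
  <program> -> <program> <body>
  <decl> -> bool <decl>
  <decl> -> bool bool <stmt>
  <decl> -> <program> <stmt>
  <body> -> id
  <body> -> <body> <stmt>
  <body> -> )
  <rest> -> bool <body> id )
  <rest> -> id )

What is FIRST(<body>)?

<body> -> id contributes {id}.
From <body> -> <body> <stmt>: add FIRST(<body>) = { ), id }.
<body> -> ) contributes {)}.
Union: FIRST(<body>) = { ), id }.

{ ), id }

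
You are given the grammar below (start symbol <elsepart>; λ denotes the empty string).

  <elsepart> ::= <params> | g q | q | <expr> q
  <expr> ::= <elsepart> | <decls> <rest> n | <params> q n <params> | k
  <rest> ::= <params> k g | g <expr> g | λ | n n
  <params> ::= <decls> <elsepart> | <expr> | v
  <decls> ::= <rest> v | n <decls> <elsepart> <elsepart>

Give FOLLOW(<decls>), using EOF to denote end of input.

In <expr> ::= <decls> <rest> n: add FIRST(<rest> n) = { g, k, n, q, v }.
In <params> ::= <decls> <elsepart>: add FIRST(<elsepart>) = { g, k, n, q, v }.
In <decls> ::= n <decls> <elsepart> <elsepart>: add FIRST(<elsepart> <elsepart>) = { g, k, n, q, v }.
Union: FOLLOW(<decls>) = { g, k, n, q, v }.

{ g, k, n, q, v }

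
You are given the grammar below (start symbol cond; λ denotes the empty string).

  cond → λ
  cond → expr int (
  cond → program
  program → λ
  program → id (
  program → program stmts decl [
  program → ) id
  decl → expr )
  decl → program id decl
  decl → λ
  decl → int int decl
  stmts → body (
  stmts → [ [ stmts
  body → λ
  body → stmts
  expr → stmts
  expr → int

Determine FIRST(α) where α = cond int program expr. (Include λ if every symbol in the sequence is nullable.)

{ (, ), [, id, int }

Add FIRST(cond)\{λ} = { (, ), [, id, int }; cond is nullable, continue.
int is a terminal; add {int} and stop.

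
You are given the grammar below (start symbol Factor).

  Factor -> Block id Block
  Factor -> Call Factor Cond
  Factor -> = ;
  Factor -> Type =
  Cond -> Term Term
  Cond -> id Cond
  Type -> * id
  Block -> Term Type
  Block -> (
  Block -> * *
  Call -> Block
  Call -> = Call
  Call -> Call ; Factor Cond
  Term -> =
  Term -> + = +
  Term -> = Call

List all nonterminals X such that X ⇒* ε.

No nonterminal has an empty production or an RHS whose symbols are all nullable.

{ } (none)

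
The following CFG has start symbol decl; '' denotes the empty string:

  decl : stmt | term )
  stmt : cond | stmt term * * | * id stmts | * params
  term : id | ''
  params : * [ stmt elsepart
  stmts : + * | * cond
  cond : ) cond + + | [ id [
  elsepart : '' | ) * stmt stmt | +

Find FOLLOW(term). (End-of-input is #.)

In decl : term ): add FIRST()) = { ) }.
In stmt : stmt term * *: add FIRST(* *) = { * }.
Union: FOLLOW(term) = { ), * }.

{ ), * }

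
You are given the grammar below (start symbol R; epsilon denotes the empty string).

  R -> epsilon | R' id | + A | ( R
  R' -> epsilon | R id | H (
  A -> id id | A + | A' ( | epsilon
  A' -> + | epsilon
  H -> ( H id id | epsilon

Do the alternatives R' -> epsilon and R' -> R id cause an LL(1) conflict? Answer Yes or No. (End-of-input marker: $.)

FIRST(epsilon) = { epsilon } and FIRST(R id) = { (, +, id }.
The first alternative is nullable and FOLLOW(R') = { id } shares id with FIRST of the second — conflict.

Yes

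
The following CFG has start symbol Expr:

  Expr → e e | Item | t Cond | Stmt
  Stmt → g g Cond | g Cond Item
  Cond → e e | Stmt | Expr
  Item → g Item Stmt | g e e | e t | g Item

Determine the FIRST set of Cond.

{ e, g, t }

Cond → e e contributes {e}.
From Cond → Stmt: add FIRST(Stmt) = { g }.
From Cond → Expr: add FIRST(Expr) = { e, g, t }.
Union: FIRST(Cond) = { e, g, t }.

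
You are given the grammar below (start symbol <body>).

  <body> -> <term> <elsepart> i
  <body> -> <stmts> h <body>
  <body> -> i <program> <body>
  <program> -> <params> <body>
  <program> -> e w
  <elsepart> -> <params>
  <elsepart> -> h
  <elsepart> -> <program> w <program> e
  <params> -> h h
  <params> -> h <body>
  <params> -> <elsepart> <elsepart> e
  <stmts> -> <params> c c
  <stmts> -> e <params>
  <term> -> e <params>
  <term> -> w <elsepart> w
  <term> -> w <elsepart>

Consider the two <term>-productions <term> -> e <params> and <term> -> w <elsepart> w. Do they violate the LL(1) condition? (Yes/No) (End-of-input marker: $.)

FIRST(e <params>) = { e } and FIRST(w <elsepart> w) = { w }.
The FIRST sets are disjoint and neither alternative is nullable — no conflict.

No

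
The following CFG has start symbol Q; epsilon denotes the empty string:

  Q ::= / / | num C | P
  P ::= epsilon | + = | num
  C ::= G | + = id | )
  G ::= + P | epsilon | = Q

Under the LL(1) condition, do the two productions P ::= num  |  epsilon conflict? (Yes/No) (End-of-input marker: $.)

No

FIRST(num) = { num } and FIRST(epsilon) = { epsilon }.
The second is nullable but FOLLOW(P) = { $ } is disjoint from FIRST of the first.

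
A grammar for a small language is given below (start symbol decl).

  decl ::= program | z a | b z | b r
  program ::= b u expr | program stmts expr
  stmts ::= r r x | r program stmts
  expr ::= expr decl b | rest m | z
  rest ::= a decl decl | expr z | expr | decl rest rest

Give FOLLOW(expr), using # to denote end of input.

In program ::= b u expr: expr is at the end, add FOLLOW(program) = { #, a, b, m, r, z }.
In program ::= program stmts expr: expr is at the end, add FOLLOW(program) = { #, a, b, m, r, z }.
In expr ::= expr decl b: add FIRST(decl b) = { b, z }.
In rest ::= expr z: add FIRST(z) = { z }.
In rest ::= expr: expr is at the end, add FOLLOW(rest) = { a, b, m, z }.
Union: FOLLOW(expr) = { #, a, b, m, r, z }.

{ #, a, b, m, r, z }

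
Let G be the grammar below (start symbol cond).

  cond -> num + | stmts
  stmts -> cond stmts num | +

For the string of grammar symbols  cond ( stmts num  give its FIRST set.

Add FIRST(cond) = { +, num }; cond is not nullable, stop.

{ +, num }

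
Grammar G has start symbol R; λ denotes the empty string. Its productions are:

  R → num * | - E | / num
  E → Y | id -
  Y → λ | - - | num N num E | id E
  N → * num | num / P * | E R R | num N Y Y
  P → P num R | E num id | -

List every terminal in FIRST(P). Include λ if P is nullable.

{ -, id, num }

From P → P num R: add FIRST(P) = { -, id, num }.
From P → E num id: E nullable, take FIRST(E) ∪ {num} = { -, id, num }.
P → - contributes {-}.
Union: FIRST(P) = { -, id, num }.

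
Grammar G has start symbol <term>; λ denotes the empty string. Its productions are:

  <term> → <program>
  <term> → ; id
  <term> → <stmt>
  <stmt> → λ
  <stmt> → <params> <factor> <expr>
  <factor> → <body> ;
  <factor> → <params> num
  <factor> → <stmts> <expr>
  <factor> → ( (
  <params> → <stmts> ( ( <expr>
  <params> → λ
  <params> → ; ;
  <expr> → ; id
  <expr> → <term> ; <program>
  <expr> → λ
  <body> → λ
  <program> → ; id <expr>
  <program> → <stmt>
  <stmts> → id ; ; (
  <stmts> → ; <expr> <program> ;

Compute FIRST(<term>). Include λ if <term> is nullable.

From <term> → <program>: add FIRST(<program>) = { (, ;, id, num, λ } (including λ since <program> is nullable).
<term> → ; id contributes {;}.
From <term> → <stmt>: add FIRST(<stmt>) = { (, ;, id, num, λ } (including λ since <stmt> is nullable).
Union: FIRST(<term>) = { (, ;, id, num, λ }.

{ (, ;, id, num, λ }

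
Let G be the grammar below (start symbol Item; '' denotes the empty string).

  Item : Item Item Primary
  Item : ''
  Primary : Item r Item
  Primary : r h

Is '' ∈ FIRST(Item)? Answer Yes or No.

Yes

Item has an ''-production, so Item ⇒ ''.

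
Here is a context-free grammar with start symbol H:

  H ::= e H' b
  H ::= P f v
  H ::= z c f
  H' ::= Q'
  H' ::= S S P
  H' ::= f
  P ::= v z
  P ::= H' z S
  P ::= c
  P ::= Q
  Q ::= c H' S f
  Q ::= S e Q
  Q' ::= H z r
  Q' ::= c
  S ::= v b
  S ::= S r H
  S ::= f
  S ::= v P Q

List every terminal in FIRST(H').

From H' ::= Q': add FIRST(Q') = { c, e, f, v, z }.
From H' ::= S S P: add FIRST(S) = { f, v }.
H' ::= f contributes {f}.
Union: FIRST(H') = { c, e, f, v, z }.

{ c, e, f, v, z }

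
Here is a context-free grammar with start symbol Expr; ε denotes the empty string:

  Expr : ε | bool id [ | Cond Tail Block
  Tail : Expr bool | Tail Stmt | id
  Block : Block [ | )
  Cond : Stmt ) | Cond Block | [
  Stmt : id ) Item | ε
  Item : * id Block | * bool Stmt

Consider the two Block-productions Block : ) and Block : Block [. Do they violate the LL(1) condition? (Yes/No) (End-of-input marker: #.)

Yes

FIRST()) = { ) } and FIRST(Block [) = { ) }.
Both contain ), so the two alternatives are not disjoint — LL(1) conflict.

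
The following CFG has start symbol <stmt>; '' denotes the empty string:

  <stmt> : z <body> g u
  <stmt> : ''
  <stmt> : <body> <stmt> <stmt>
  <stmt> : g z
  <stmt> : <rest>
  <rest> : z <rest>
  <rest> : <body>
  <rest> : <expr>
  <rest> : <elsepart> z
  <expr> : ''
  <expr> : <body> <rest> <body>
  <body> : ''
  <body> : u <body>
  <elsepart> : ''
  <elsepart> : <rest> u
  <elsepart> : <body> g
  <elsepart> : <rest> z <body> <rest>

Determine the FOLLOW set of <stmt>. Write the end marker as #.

{ #, g, u, z }

<stmt> is the start symbol, so # ∈ FOLLOW(<stmt>).
In <stmt> : <body> <stmt> <stmt>: add FIRST(<stmt>)\{''} = { g, u, z }.
  Since <stmt> is nullable, also add FOLLOW(<stmt>) = { #, g, u, z }.
In <stmt> : <body> <stmt> <stmt>: <stmt> is at the end, add FOLLOW(<stmt>) = { #, g, u, z }.
Union: FOLLOW(<stmt>) = { #, g, u, z }.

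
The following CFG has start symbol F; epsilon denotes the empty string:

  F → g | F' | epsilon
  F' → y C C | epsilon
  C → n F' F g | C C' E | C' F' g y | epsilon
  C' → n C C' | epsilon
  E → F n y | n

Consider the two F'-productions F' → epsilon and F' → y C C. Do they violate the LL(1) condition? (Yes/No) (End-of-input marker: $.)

FIRST(epsilon) = { epsilon } and FIRST(y C C) = { y }.
The first alternative is nullable and FOLLOW(F') = { $, g, n, y } shares y with FIRST of the second — conflict.

Yes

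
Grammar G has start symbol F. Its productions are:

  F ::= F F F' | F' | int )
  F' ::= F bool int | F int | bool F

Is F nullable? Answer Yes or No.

No nonterminal in this grammar is nullable.
No production of F has an RHS whose symbols are all nullable, so F is not nullable.

No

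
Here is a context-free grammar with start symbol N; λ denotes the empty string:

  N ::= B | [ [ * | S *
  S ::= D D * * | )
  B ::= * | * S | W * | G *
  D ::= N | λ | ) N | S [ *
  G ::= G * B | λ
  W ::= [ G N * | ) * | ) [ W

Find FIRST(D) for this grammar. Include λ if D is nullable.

{ ), *, [, λ }

From D ::= N: add FIRST(N) = { ), *, [ }.
D ::= λ contributes λ.
D ::= ) N contributes {)}.
From D ::= S [ *: add FIRST(S) = { ), *, [ }.
Union: FIRST(D) = { ), *, [, λ }.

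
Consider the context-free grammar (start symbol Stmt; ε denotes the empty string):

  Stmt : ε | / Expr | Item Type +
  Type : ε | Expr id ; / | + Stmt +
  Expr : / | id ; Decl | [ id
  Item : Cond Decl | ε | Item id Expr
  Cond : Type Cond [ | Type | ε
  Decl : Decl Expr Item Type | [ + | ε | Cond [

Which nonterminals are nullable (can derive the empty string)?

Directly nullable (have an ε-production): Stmt, Type, Item, Cond, Decl.
No other nonterminal has a production whose RHS symbols are all nullable.

{ Cond, Decl, Item, Stmt, Type }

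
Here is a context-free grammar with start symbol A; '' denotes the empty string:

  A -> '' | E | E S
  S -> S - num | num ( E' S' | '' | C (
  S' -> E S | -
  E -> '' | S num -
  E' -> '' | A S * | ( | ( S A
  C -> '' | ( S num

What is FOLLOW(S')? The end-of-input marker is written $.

In S -> num ( E' S': S' is at the end, add FOLLOW(S) = { $, (, *, -, num }.
Union: FOLLOW(S') = { $, (, *, -, num }.

{ $, (, *, -, num }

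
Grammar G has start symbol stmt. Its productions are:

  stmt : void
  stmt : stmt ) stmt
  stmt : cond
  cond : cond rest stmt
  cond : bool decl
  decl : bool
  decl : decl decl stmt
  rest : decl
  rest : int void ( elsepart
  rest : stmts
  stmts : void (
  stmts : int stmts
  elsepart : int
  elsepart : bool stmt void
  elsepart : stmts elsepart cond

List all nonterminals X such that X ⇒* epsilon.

{ } (none)

No nonterminal has an empty production or an RHS whose symbols are all nullable.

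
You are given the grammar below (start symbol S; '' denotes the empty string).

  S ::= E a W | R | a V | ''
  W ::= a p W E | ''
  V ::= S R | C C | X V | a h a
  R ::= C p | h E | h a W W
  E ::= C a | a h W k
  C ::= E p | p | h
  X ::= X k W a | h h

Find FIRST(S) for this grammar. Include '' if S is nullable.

{ a, h, p, '' }

From S ::= E a W: add FIRST(E) = { a, h, p }.
From S ::= R: add FIRST(R) = { a, h, p }.
S ::= a V contributes {a}.
S ::= '' contributes ''.
Union: FIRST(S) = { a, h, p, '' }.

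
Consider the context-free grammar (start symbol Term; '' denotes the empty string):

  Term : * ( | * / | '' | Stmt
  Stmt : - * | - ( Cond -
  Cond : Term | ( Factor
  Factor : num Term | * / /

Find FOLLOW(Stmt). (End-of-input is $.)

{ $, - }

In Term : Stmt: Stmt is at the end, add FOLLOW(Term) = { $, - }.
Union: FOLLOW(Stmt) = { $, - }.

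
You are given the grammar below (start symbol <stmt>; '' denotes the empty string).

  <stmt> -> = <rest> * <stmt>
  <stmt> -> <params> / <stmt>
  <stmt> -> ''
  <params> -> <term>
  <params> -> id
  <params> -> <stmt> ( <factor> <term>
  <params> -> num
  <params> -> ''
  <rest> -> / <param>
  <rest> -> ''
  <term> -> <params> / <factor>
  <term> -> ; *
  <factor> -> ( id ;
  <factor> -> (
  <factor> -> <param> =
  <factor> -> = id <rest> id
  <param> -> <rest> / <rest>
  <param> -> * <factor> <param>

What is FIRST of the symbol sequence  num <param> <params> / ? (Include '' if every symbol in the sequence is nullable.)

num is a terminal; add {num} and stop.

{ num }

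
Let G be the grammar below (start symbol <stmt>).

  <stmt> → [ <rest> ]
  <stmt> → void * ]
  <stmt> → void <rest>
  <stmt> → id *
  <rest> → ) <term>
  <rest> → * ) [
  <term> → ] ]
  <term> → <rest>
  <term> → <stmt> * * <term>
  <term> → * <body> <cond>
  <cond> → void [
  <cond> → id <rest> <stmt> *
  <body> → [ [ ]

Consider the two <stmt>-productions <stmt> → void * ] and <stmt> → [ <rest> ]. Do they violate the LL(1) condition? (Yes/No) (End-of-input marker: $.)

FIRST(void * ]) = { void } and FIRST([ <rest> ]) = { [ }.
The FIRST sets are disjoint and neither alternative is nullable — no conflict.

No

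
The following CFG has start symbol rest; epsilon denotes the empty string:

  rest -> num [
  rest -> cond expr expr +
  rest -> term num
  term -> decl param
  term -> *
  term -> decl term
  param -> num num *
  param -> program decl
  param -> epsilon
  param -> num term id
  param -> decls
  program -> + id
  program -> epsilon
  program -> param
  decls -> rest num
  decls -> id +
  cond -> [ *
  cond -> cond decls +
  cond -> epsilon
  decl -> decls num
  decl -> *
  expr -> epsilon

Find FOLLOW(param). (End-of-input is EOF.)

{ *, +, [, id, num }

In term -> decl param: param is at the end, add FOLLOW(term) = { id, num }.
In program -> param: param is at the end, add FOLLOW(program) = { *, +, [, id, num }.
Union: FOLLOW(param) = { *, +, [, id, num }.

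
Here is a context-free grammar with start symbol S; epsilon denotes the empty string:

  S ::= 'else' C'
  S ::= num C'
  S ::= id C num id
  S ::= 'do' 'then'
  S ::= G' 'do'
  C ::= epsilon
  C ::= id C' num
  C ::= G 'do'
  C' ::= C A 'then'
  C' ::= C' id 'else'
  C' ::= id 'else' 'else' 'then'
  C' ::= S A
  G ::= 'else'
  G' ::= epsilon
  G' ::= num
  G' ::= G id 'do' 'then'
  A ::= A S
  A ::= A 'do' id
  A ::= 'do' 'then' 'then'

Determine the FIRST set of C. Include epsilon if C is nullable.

C ::= epsilon contributes epsilon.
C ::= id C' num contributes {id}.
From C ::= G 'do': add FIRST(G) = { 'else' }.
Union: FIRST(C) = { 'else', id, epsilon }.

{ 'else', id, epsilon }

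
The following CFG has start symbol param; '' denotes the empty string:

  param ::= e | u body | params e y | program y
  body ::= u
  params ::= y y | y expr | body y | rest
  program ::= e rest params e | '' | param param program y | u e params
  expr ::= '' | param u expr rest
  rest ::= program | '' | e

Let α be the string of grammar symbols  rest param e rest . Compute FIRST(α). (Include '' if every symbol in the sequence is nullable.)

Add FIRST(rest)\{''} = { e, u, y }; rest is nullable, continue.
Add FIRST(param) = { e, u, y }; param is not nullable, stop.

{ e, u, y }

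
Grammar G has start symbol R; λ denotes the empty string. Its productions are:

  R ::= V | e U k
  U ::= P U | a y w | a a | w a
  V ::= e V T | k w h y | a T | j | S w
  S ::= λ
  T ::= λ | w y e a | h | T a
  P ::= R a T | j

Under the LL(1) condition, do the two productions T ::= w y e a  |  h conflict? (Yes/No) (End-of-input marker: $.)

No

FIRST(w y e a) = { w } and FIRST(h) = { h }.
The FIRST sets are disjoint and neither alternative is nullable — no conflict.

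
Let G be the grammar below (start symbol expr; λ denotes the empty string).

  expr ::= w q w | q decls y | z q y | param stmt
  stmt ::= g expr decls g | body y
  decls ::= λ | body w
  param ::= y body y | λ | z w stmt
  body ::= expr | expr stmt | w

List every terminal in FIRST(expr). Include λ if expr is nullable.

expr ::= w q w contributes {w}.
expr ::= q decls y contributes {q}.
expr ::= z q y contributes {z}.
From expr ::= param stmt: param nullable, take FIRST(param) ∪ FIRST(stmt) = { g, q, w, y, z }.
Union: FIRST(expr) = { g, q, w, y, z }.

{ g, q, w, y, z }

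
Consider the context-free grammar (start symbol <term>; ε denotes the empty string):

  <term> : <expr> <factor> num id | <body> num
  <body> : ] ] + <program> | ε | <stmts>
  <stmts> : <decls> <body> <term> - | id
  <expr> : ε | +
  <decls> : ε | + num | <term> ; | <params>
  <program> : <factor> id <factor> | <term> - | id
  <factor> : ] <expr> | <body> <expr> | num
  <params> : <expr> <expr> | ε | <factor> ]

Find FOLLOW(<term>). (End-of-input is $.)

{ $, -, ; }

<term> is the start symbol, so $ ∈ FOLLOW(<term>).
In <stmts> : <decls> <body> <term> -: add FIRST(-) = { - }.
In <decls> : <term> ;: add FIRST(;) = { ; }.
In <program> : <term> -: add FIRST(-) = { - }.
Union: FOLLOW(<term>) = { $, -, ; }.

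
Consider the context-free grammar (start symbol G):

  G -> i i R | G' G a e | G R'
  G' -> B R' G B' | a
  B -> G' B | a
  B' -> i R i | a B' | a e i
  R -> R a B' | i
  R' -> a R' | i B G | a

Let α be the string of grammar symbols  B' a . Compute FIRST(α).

Add FIRST(B') = { a, i }; B' is not nullable, stop.

{ a, i }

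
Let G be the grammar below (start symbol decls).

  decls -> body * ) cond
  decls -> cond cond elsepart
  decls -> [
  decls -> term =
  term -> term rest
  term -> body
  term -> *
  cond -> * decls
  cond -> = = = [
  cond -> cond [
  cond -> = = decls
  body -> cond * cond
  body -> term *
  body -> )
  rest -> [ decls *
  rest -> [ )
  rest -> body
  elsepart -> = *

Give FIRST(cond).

cond -> * decls contributes {*}.
cond -> = = = [ contributes {=}.
From cond -> cond [: add FIRST(cond) = { *, = }.
cond -> = = decls contributes {=}.
Union: FIRST(cond) = { *, = }.

{ *, = }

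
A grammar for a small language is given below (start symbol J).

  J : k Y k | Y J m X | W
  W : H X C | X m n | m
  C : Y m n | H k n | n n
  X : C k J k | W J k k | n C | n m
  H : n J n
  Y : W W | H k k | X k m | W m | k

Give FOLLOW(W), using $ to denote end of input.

{ $, k, m, n }

In J : W: W is at the end, add FOLLOW(J) = { $, k, m, n }.
In X : W J k k: add FIRST(J k k) = { k, m, n }.
In Y : W W: add FIRST(W) = { k, m, n }.
In Y : W W: W is at the end, add FOLLOW(Y) = { k, m, n }.
In Y : W m: add FIRST(m) = { m }.
Union: FOLLOW(W) = { $, k, m, n }.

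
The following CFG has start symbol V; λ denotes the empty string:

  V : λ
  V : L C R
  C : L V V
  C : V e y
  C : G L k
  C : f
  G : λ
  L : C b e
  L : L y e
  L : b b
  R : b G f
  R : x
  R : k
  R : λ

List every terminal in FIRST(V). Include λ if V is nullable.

{ b, e, f, λ }

V : λ contributes λ.
From V : L C R: add FIRST(L) = { b, e, f }.
Union: FIRST(V) = { b, e, f, λ }.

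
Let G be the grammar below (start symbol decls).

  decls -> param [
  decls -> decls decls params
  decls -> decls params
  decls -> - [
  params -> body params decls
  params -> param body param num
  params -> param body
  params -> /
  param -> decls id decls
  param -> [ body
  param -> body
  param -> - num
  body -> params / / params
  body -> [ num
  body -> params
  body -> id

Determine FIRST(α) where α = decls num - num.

{ -, /, [, id }

Add FIRST(decls) = { -, /, [, id }; decls is not nullable, stop.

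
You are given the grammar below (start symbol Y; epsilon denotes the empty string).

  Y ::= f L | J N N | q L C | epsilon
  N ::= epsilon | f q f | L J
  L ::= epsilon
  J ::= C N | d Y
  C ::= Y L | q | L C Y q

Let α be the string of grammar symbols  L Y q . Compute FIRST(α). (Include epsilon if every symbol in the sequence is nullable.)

Add FIRST(L)\{epsilon} = {  }; L is nullable, continue.
Add FIRST(Y)\{epsilon} = { d, f, q }; Y is nullable, continue.
q is a terminal; add {q} and stop.

{ d, f, q }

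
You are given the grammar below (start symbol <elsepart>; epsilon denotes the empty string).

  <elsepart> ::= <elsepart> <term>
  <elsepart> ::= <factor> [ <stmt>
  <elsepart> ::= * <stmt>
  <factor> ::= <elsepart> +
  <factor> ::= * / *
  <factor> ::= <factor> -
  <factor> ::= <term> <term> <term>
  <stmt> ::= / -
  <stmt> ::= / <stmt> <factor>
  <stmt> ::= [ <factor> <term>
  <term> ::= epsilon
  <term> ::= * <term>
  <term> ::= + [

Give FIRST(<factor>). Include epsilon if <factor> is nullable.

From <factor> ::= <elsepart> +: add FIRST(<elsepart>) = { *, +, -, [ }.
<factor> ::= * / * contributes {*}.
From <factor> ::= <factor> -: <factor> nullable, take FIRST(<factor>) ∪ {-} = { *, +, -, [ }.
From <factor> ::= <term> <term> <term>: <term>, <term>, <term> nullable, take FIRST(<term>) ∪ FIRST(<term>) ∪ FIRST(<term>) = { *, + }; also epsilon since the whole RHS is nullable.
Union: FIRST(<factor>) = { *, +, -, [, epsilon }.

{ *, +, -, [, epsilon }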